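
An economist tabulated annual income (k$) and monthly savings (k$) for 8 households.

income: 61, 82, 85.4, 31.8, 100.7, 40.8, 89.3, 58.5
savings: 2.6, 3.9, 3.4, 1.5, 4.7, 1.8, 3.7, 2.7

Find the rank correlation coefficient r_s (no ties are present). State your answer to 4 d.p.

0.9048

Rank income: 4, 5, 6, 1, 8, 2, 7, 3
Rank savings: 3, 7, 5, 1, 8, 2, 6, 4
d = rank(income) − rank(savings): 1, -2, 1, 0, 0, 0, 1, -1; Σd² = 8
ρ = 1 − 6Σd² / [n(n²−1)] = 1 − 6×8 / (8×63) = 1 − 48/504 ≈ 0.9048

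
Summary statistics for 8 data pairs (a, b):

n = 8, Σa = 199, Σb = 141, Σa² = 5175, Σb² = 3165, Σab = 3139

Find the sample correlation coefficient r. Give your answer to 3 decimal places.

-0.942

r = (nΣab − ΣaΣb) / √[(nΣa² − (Σa)²)(nΣb² − (Σb)²)]
Numerator: 8×3139 − 199×141 = -2947
Denominator: √[(41400 − 39601)(25320 − 19881)] = √[1799 × 5439] = 3128.0603
r = -2947 / 3128.0603 ≈ -0.942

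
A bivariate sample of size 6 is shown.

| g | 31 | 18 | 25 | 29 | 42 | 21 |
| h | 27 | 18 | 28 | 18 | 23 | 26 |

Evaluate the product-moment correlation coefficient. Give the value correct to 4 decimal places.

n = 6, Σg = 166, Σh = 140, Σg² = 4956, Σh² = 3366, Σgh = 3895
nΣgh − ΣgΣh = 23370 − 23240 = 130
nΣg² − (Σg)² = 29736 − 27556 = 2180; nΣh² − (Σh)² = 20196 − 19600 = 596
r = 130 / √(2180 × 596) = 130 / 1139.8596 ≈ 0.1140

0.1140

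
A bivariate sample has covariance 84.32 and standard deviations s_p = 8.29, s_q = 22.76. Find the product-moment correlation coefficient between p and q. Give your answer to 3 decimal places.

0.447

r = Cov(p,q) / (s_p · s_q) = 84.32 / (8.29 × 22.76)
  = 84.32 / 188.6804 ≈ 0.447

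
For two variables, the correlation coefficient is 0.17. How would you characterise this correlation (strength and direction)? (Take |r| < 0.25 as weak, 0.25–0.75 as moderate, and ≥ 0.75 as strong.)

weak positive

r = 0.17 > 0 so the relationship is positive.
|r| = 0.17, which falls in the weak range.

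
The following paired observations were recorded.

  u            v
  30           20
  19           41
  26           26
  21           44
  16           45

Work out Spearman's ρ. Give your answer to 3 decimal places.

-0.900

Rank u: 5, 2, 4, 3, 1
Rank v: 1, 3, 2, 4, 5
d = rank(u) − rank(v): 4, -1, 2, -1, -4; Σd² = 38
ρ = 1 − 6Σd² / [n(n²−1)] = 1 − 6×38 / (5×24) = 1 − 228/120 ≈ -0.900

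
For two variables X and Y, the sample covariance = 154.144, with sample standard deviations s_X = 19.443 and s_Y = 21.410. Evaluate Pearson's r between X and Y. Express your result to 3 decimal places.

0.370

r = Cov(X,Y) / (s_X · s_Y) = 154.144 / (19.443 × 21.410)
  = 154.144 / 416.2746 ≈ 0.370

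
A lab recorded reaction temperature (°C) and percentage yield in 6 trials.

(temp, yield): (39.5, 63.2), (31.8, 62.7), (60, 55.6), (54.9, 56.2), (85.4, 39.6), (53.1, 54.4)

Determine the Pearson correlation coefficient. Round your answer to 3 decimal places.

n = 6, Σx = 324.7, Σy = 331.7, Σx² = 19298.27, Σy² = 18702.85, Σxy = 17182.12
nΣxy − ΣxΣy = 103092.72 − 107702.99 = -4610.27
nΣx² − (Σx)² = 115789.62 − 105430.09 = 10359.53; nΣy² − (Σy)² = 112217.1 − 110024.89 = 2192.21
r = -4610.27 / √(10359.53 × 2192.21) = -4610.27 / 4765.5289 ≈ -0.967

-0.967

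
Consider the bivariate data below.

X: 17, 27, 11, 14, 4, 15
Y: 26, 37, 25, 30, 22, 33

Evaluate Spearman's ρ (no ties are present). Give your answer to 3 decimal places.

Rank X: 5, 6, 2, 3, 1, 4
Rank Y: 3, 6, 2, 4, 1, 5
d = rank(X) − rank(Y): 2, 0, 0, -1, 0, -1; Σd² = 6
ρ = 1 − 6Σd² / [n(n²−1)] = 1 − 6×6 / (6×35) = 1 − 36/210 ≈ 0.829

0.829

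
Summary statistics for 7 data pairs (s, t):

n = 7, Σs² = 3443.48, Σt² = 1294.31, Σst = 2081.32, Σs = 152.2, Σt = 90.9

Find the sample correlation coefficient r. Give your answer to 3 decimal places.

0.848

r = (nΣst − ΣsΣt) / √[(nΣs² − (Σs)²)(nΣt² − (Σt)²)]
Numerator: 7×2081.32 − 152.2×90.9 = 734.26
Denominator: √[(24104.36 − 23164.84)(9060.17 − 8262.81)] = √[939.52 × 797.36] = 865.5262
r = 734.26 / 865.5262 ≈ 0.848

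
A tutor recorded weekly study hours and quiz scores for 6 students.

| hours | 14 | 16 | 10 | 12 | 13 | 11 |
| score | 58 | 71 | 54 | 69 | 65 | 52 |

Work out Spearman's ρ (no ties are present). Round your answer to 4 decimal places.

Rank hours: 5, 6, 1, 3, 4, 2
Rank score: 3, 6, 2, 5, 4, 1
d = rank(hours) − rank(score): 2, 0, -1, -2, 0, 1; Σd² = 10
ρ = 1 − 6Σd² / [n(n²−1)] = 1 − 6×10 / (6×35) = 1 − 60/210 ≈ 0.7143

0.7143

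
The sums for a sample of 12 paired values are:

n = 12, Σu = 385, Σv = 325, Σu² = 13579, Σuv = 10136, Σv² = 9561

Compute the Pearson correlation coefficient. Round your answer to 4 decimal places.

r = (nΣuv − ΣuΣv) / √[(nΣu² − (Σu)²)(nΣv² − (Σv)²)]
Numerator: 12×10136 − 385×325 = -3493
Denominator: √[(162948 − 148225)(114732 − 105625)] = √[14723 × 9107] = 11579.3938
r = -3493 / 11579.3938 ≈ -0.3017

-0.3017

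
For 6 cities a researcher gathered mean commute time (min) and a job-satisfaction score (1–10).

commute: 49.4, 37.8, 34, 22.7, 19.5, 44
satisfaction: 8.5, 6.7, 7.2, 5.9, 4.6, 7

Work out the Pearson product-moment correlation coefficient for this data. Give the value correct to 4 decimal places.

n = 6, Σx = 207.4, Σy = 39.9, Σx² = 7856.74, Σy² = 273.95, Σxy = 1449.59
nΣxy − ΣxΣy = 8697.54 − 8275.26 = 422.28
nΣx² − (Σx)² = 47140.44 − 43014.76 = 4125.68; nΣy² − (Σy)² = 1643.7 − 1592.01 = 51.69
r = 422.28 / √(4125.68 × 51.69) = 422.28 / 461.7969 ≈ 0.9144

0.9144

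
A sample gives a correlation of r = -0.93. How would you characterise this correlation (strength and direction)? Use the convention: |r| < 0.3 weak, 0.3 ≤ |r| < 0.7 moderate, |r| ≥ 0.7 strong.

strong negative

r = -0.93 < 0 so the relationship is negative.
|r| = 0.93, which falls in the strong range.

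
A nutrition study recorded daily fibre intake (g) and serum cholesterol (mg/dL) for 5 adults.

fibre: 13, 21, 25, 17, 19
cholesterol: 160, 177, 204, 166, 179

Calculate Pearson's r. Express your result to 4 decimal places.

n = 5, Σx = 95, Σy = 886, Σx² = 1885, Σy² = 158142, Σxy = 17120
nΣxy − ΣxΣy = 85600 − 84170 = 1430
nΣx² − (Σx)² = 9425 − 9025 = 400; nΣy² − (Σy)² = 790710 − 784996 = 5714
r = 1430 / √(400 × 5714) = 1430 / 1511.8201 ≈ 0.9459

0.9459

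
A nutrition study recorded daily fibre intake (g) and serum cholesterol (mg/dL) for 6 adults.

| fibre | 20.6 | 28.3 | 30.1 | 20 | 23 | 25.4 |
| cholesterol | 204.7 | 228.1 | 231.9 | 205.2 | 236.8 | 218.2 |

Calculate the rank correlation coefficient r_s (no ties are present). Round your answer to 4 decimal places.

0.6000

Rank fibre: 2, 5, 6, 1, 3, 4
Rank cholesterol: 1, 4, 5, 2, 6, 3
d = rank(fibre) − rank(cholesterol): 1, 1, 1, -1, -3, 1; Σd² = 14
ρ = 1 − 6Σd² / [n(n²−1)] = 1 − 6×14 / (6×35) = 1 − 84/210 ≈ 0.6000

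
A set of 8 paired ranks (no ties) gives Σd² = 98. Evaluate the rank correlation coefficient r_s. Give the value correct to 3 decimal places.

-0.167

ρ = 1 − 6Σd² / [n(n²−1)] = 1 − 6×98 / (8×63)
  = 1 − 588/504 = 1 − 1.1667 ≈ -0.167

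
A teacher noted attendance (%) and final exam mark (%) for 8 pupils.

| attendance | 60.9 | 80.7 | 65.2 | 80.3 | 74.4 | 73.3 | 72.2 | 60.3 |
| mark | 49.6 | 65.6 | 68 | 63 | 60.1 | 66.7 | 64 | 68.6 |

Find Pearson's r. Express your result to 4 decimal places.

0.2075

n = 8, Σx = 567.3, Σy = 505.6, Σx² = 40677.61, Σy² = 32219.38, Σxy = 35924.99
nΣxy − ΣxΣy = 287399.92 − 286826.88 = 573.04
nΣx² − (Σx)² = 325420.88 − 321829.29 = 3591.59; nΣy² − (Σy)² = 257755.04 − 255631.36 = 2123.68
r = 573.04 / √(3591.59 × 2123.68) = 573.04 / 2761.7726 ≈ 0.2075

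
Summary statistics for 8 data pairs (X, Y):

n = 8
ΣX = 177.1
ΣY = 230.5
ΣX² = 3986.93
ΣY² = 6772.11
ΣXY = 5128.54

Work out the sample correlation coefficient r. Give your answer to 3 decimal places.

0.277

r = (nΣXY − ΣXΣY) / √[(nΣX² − (ΣX)²)(nΣY² − (ΣY)²)]
Numerator: 8×5128.54 − 177.1×230.5 = 206.77
Denominator: √[(31895.44 − 31364.41)(54176.88 − 53130.25)] = √[531.03 × 1046.63] = 745.5145
r = 206.77 / 745.5145 ≈ 0.277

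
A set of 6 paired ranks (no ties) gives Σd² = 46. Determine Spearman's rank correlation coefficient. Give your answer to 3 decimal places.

-0.314

ρ = 1 − 6Σd² / [n(n²−1)] = 1 − 6×46 / (6×35)
  = 1 − 276/210 = 1 − 1.3143 ≈ -0.314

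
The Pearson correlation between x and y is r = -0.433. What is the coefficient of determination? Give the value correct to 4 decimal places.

0.1875

r² = (-0.433)² = 0.1875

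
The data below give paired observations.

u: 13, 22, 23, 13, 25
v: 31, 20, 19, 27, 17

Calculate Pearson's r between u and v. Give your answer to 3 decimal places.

-0.971

n = 5, Σu = 96, Σv = 114, Σu² = 1976, Σv² = 2740, Σuv = 2056
nΣuv − ΣuΣv = 10280 − 10944 = -664
nΣu² − (Σu)² = 9880 − 9216 = 664; nΣv² − (Σv)² = 13700 − 12996 = 704
r = -664 / √(664 × 704) = -664 / 683.7075 ≈ -0.971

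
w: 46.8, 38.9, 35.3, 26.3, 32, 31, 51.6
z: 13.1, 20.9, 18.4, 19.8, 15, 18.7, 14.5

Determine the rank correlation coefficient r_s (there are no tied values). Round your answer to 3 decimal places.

-0.571

Rank w: 6, 5, 4, 1, 3, 2, 7
Rank z: 1, 7, 4, 6, 3, 5, 2
d = rank(w) − rank(z): 5, -2, 0, -5, 0, -3, 5; Σd² = 88
ρ = 1 − 6Σd² / [n(n²−1)] = 1 − 6×88 / (7×48) = 1 − 528/336 ≈ -0.571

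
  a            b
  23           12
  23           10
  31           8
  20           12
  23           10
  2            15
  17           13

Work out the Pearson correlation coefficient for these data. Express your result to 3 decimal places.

-0.920

n = 7, Σa = 139, Σb = 80, Σa² = 3241, Σb² = 946, Σab = 1475
nΣab − ΣaΣb = 10325 − 11120 = -795
nΣa² − (Σa)² = 22687 − 19321 = 3366; nΣb² − (Σb)² = 6622 − 6400 = 222
r = -795 / √(3366 × 222) = -795 / 864.4374 ≈ -0.920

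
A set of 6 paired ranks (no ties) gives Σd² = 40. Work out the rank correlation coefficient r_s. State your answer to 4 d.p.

-0.1429

ρ = 1 − 6Σd² / [n(n²−1)] = 1 − 6×40 / (6×35)
  = 1 − 240/210 = 1 − 1.14286 ≈ -0.1429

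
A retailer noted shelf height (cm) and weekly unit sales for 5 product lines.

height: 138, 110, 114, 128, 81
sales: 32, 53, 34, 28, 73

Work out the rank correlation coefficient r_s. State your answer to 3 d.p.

Rank height: 5, 2, 3, 4, 1
Rank sales: 2, 4, 3, 1, 5
d = rank(height) − rank(sales): 3, -2, 0, 3, -4; Σd² = 38
ρ = 1 − 6Σd² / [n(n²−1)] = 1 − 6×38 / (5×24) = 1 − 228/120 ≈ -0.900

-0.900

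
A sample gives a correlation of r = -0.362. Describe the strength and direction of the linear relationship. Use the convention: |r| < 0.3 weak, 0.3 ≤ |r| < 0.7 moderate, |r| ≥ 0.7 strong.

moderate negative

r = -0.362 < 0 so the relationship is negative.
|r| = 0.362, which falls in the moderate range.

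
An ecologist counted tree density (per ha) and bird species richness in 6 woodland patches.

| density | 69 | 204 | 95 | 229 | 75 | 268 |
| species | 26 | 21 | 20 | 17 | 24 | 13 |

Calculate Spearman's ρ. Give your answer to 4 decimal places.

-0.9429

Rank density: 1, 4, 3, 5, 2, 6
Rank species: 6, 4, 3, 2, 5, 1
d = rank(density) − rank(species): -5, 0, 0, 3, -3, 5; Σd² = 68
ρ = 1 − 6Σd² / [n(n²−1)] = 1 − 6×68 / (6×35) = 1 − 408/210 ≈ -0.9429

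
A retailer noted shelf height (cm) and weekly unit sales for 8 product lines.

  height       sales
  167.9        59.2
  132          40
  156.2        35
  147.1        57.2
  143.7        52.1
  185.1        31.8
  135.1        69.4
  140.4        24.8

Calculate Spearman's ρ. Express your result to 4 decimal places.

Rank height: 7, 1, 6, 5, 4, 8, 2, 3
Rank sales: 7, 4, 3, 6, 5, 2, 8, 1
d = rank(height) − rank(sales): 0, -3, 3, -1, -1, 6, -6, 2; Σd² = 96
ρ = 1 − 6Σd² / [n(n²−1)] = 1 − 6×96 / (8×63) = 1 − 576/504 ≈ -0.1429

-0.1429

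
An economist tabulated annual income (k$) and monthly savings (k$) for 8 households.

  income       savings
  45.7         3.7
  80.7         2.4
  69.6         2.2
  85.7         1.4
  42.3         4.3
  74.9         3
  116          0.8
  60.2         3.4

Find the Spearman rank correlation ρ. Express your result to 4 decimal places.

-0.9286

Rank income: 2, 6, 4, 7, 1, 5, 8, 3
Rank savings: 7, 4, 3, 2, 8, 5, 1, 6
d = rank(income) − rank(savings): -5, 2, 1, 5, -7, 0, 7, -3; Σd² = 162
ρ = 1 − 6Σd² / [n(n²−1)] = 1 − 6×162 / (8×63) = 1 − 972/504 ≈ -0.9286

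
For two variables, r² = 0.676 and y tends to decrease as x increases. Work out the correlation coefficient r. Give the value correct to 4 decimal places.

-0.8222

|r| = √0.676 = 0.8222
The association is negative, so r = −0.8222.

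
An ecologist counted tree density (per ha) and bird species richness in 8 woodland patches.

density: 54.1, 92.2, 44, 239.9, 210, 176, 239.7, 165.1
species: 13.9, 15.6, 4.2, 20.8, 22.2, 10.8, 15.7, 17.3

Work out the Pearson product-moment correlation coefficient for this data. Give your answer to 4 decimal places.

n = 8, Σx = 1221, Σy = 120.5, Σx² = 230705.76, Σy² = 2042.11, Σxy = 20547.35
nΣxy − ΣxΣy = 164378.8 − 147130.5 = 17248.3
nΣx² − (Σx)² = 1845646.08 − 1490841 = 354805.08; nΣy² − (Σy)² = 16336.88 − 14520.25 = 1816.63
r = 17248.3 / √(354805.08 × 1816.63) = 17248.3 / 25387.9805 ≈ 0.6794

0.6794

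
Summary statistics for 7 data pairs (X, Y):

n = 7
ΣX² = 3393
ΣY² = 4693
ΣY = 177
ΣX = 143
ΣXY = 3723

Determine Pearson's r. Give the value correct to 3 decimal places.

0.335

r = (nΣXY − ΣXΣY) / √[(nΣX² − (ΣX)²)(nΣY² − (ΣY)²)]
Numerator: 7×3723 − 143×177 = 750
Denominator: √[(23751 − 20449)(32851 − 31329)] = √[3302 × 1522] = 2241.7948
r = 750 / 2241.7948 ≈ 0.335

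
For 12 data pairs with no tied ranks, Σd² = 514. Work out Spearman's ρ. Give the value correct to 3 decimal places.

ρ = 1 − 6Σd² / [n(n²−1)] = 1 − 6×514 / (12×143)
  = 1 − 3084/1716 = 1 − 1.7972 ≈ -0.797

-0.797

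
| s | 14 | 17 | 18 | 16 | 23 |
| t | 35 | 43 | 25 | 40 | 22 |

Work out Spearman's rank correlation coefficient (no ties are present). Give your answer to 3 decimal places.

-0.600

Rank s: 1, 3, 4, 2, 5
Rank t: 3, 5, 2, 4, 1
d = rank(s) − rank(t): -2, -2, 2, -2, 4; Σd² = 32
ρ = 1 − 6Σd² / [n(n²−1)] = 1 − 6×32 / (5×24) = 1 − 192/120 ≈ -0.600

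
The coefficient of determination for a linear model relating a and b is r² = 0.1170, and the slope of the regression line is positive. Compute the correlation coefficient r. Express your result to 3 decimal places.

|r| = √0.1170 = 0.342
The association is positive, so r = 0.342.

0.342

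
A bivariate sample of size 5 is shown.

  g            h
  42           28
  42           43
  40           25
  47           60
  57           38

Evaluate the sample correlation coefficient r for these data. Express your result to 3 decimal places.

n = 5, Σg = 228, Σh = 194, Σg² = 10586, Σh² = 8302, Σgh = 8968
nΣgh − ΣgΣh = 44840 − 44232 = 608
nΣg² − (Σg)² = 52930 − 51984 = 946; nΣh² − (Σh)² = 41510 − 37636 = 3874
r = 608 / √(946 × 3874) = 608 / 1914.3678 ≈ 0.318

0.318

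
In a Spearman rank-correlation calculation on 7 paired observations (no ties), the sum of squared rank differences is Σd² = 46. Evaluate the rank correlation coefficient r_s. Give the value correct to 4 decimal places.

ρ = 1 − 6Σd² / [n(n²−1)] = 1 − 6×46 / (7×48)
  = 1 − 276/336 = 1 − 0.82143 ≈ 0.1786

0.1786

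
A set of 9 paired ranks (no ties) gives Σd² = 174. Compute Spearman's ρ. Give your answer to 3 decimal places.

ρ = 1 − 6Σd² / [n(n²−1)] = 1 − 6×174 / (9×80)
  = 1 − 1044/720 = 1 − 1.4500 ≈ -0.450

-0.450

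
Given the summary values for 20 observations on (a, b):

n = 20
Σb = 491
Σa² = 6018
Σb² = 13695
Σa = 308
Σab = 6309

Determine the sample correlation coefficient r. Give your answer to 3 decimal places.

-0.866

r = (nΣab − ΣaΣb) / √[(nΣa² − (Σa)²)(nΣb² − (Σb)²)]
Numerator: 20×6309 − 308×491 = -25048
Denominator: √[(120360 − 94864)(273900 − 241081)] = √[25496 × 32819] = 28926.6871
r = -25048 / 28926.6871 ≈ -0.866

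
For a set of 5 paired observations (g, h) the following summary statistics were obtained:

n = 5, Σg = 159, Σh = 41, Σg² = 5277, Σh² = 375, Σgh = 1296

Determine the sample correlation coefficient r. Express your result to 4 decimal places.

-0.0843

r = (nΣgh − ΣgΣh) / √[(nΣg² − (Σg)²)(nΣh² − (Σh)²)]
Numerator: 5×1296 − 159×41 = -39
Denominator: √[(26385 − 25281)(1875 − 1681)] = √[1104 × 194] = 462.7915
r = -39 / 462.7915 ≈ -0.0843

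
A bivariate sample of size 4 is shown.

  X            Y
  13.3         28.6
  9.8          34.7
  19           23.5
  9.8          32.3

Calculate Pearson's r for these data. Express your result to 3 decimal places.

n = 4, ΣX = 51.9, ΣY = 119.1, ΣX² = 729.97, ΣY² = 3617.59, ΣXY = 1483.48
nΣXY − ΣXΣY = 5933.92 − 6181.29 = -247.37
nΣX² − (ΣX)² = 2919.88 − 2693.61 = 226.27; nΣY² − (ΣY)² = 14470.36 − 14184.81 = 285.55
r = -247.37 / √(226.27 × 285.55) = -247.37 / 254.1877 ≈ -0.973

-0.973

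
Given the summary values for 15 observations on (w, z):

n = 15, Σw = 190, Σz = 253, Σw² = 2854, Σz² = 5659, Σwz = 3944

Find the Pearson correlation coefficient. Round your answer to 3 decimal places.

r = (nΣwz − ΣwΣz) / √[(nΣw² − (Σw)²)(nΣz² − (Σz)²)]
Numerator: 15×3944 − 190×253 = 11090
Denominator: √[(42810 − 36100)(84885 − 64009)] = √[6710 × 20876] = 11835.4535
r = 11090 / 11835.4535 ≈ 0.937

0.937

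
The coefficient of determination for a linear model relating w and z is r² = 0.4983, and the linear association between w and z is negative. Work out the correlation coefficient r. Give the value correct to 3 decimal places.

|r| = √0.4983 = 0.706
The association is negative, so r = −0.706.

-0.706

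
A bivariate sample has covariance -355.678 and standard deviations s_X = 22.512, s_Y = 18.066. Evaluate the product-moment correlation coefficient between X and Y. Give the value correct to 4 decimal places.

r = Cov(X,Y) / (s_X · s_Y) = -355.678 / (22.512 × 18.066)
  = -355.678 / 406.7018 ≈ -0.8745

-0.8745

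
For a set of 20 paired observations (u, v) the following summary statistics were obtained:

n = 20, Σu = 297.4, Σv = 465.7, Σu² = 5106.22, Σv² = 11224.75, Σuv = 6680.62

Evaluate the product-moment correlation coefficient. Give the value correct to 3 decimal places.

r = (nΣuv − ΣuΣv) / √[(nΣu² − (Σu)²)(nΣv² − (Σv)²)]
Numerator: 20×6680.62 − 297.4×465.7 = -4886.78
Denominator: √[(102124.4 − 88446.76)(224495 − 216876.49)] = √[13677.64 × 7618.51] = 10207.9987
r = -4886.78 / 10207.9987 ≈ -0.479

-0.479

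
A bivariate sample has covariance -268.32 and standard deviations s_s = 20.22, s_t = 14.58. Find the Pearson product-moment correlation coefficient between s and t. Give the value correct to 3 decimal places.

r = Cov(s,t) / (s_s · s_t) = -268.32 / (20.22 × 14.58)
  = -268.32 / 294.8076 ≈ -0.910

-0.910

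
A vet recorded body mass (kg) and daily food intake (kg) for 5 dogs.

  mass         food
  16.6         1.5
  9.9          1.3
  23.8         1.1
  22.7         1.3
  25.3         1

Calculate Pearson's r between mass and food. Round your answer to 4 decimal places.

n = 5, Σx = 98.3, Σy = 6.2, Σx² = 2095.39, Σy² = 7.84, Σxy = 118.76
nΣxy − ΣxΣy = 593.8 − 609.46 = -15.66
nΣx² − (Σx)² = 10476.95 − 9662.89 = 814.06; nΣy² − (Σy)² = 39.2 − 38.44 = 0.76
r = -15.66 / √(814.06 × 0.76) = -15.66 / 24.8734 ≈ -0.6296

-0.6296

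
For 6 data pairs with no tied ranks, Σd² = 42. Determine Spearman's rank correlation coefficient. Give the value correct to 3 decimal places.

ρ = 1 − 6Σd² / [n(n²−1)] = 1 − 6×42 / (6×35)
  = 1 − 252/210 = 1 − 1.2000 ≈ -0.200

-0.200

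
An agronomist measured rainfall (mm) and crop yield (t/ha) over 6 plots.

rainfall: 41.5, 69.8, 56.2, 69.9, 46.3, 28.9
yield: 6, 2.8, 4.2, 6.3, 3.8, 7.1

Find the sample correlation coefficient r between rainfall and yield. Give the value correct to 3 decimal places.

-0.523

n = 6, Σx = 312.6, Σy = 30.2, Σx² = 17617.64, Σy² = 166.02, Σxy = 1501.98
nΣxy − ΣxΣy = 9011.88 − 9440.52 = -428.64
nΣx² − (Σx)² = 105705.84 − 97718.76 = 7987.08; nΣy² − (Σy)² = 996.12 − 912.04 = 84.08
r = -428.64 / √(7987.08 × 84.08) = -428.64 / 819.4838 ≈ -0.523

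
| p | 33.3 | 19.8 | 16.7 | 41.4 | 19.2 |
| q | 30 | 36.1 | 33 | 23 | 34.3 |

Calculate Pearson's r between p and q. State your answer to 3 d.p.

-0.921

n = 5, Σp = 130.4, Σq = 156.4, Σp² = 3862.42, Σq² = 4997.7, Σpq = 3875.64
nΣpq − ΣpΣq = 19378.2 − 20394.56 = -1016.36
nΣp² − (Σp)² = 19312.1 − 17004.16 = 2307.94; nΣq² − (Σq)² = 24988.5 − 24460.96 = 527.54
r = -1016.36 / √(2307.94 × 527.54) = -1016.36 / 1103.4177 ≈ -0.921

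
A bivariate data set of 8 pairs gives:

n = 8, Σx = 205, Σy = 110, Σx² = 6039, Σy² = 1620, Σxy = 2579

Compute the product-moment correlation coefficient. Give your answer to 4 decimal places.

-0.8249

r = (nΣxy − ΣxΣy) / √[(nΣx² − (Σx)²)(nΣy² − (Σy)²)]
Numerator: 8×2579 − 205×110 = -1918
Denominator: √[(48312 − 42025)(12960 − 12100)] = √[6287 × 860] = 2325.2570
r = -1918 / 2325.2570 ≈ -0.8249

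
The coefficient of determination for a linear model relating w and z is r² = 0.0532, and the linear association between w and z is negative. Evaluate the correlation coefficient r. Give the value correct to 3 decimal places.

|r| = √0.0532 = 0.231
The association is negative, so r = −0.231.

-0.231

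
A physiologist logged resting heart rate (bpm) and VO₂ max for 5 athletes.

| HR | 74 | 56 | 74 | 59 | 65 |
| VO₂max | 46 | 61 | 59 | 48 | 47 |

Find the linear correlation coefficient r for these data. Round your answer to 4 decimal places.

-0.2030

n = 5, Σx = 328, Σy = 261, Σx² = 21794, Σy² = 13831, Σxy = 17073
nΣxy − ΣxΣy = 85365 − 85608 = -243
nΣx² − (Σx)² = 108970 − 107584 = 1386; nΣy² − (Σy)² = 69155 − 68121 = 1034
r = -243 / √(1386 × 1034) = -243 / 1197.1316 ≈ -0.2030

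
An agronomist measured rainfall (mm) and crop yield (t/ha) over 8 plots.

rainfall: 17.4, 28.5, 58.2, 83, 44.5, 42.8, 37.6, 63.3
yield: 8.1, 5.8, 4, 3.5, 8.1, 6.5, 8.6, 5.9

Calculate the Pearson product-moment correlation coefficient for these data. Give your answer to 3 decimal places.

-0.738

n = 8, Σx = 375.3, Σy = 50.5, Σx² = 20623.99, Σy² = 344.13, Σxy = 2165.02
nΣxy − ΣxΣy = 17320.16 − 18952.65 = -1632.49
nΣx² − (Σx)² = 164991.92 − 140850.09 = 24141.83; nΣy² − (Σy)² = 2753.04 − 2550.25 = 202.79
r = -1632.49 / √(24141.83 × 202.79) = -1632.49 / 2212.6278 ≈ -0.738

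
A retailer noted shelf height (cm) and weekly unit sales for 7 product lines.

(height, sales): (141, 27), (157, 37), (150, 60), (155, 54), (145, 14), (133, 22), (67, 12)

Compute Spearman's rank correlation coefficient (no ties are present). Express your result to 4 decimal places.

0.7500

Rank height: 3, 7, 5, 6, 4, 2, 1
Rank sales: 4, 5, 7, 6, 2, 3, 1
d = rank(height) − rank(sales): -1, 2, -2, 0, 2, -1, 0; Σd² = 14
ρ = 1 − 6Σd² / [n(n²−1)] = 1 − 6×14 / (7×48) = 1 − 84/336 ≈ 0.7500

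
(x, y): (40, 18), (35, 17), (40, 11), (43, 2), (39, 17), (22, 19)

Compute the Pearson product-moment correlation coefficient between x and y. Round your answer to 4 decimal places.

-0.5853

n = 6, Σx = 219, Σy = 84, Σx² = 8279, Σy² = 1388, Σxy = 2922
nΣxy − ΣxΣy = 17532 − 18396 = -864
nΣx² − (Σx)² = 49674 − 47961 = 1713; nΣy² − (Σy)² = 8328 − 7056 = 1272
r = -864 / √(1713 × 1272) = -864 / 1476.1219 ≈ -0.5853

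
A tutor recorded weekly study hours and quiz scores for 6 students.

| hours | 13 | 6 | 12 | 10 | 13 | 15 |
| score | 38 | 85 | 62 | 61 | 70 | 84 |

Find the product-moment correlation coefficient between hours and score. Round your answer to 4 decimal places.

n = 6, Σx = 69, Σy = 400, Σx² = 843, Σy² = 28190, Σxy = 4528
nΣxy − ΣxΣy = 27168 − 27600 = -432
nΣx² − (Σx)² = 5058 − 4761 = 297; nΣy² − (Σy)² = 169140 − 160000 = 9140
r = -432 / √(297 × 9140) = -432 / 1647.5983 ≈ -0.2622

-0.2622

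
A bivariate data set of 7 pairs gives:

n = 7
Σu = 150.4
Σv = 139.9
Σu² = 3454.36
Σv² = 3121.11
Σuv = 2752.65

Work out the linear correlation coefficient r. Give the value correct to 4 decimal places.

r = (nΣuv − ΣuΣv) / √[(nΣu² − (Σu)²)(nΣv² − (Σv)²)]
Numerator: 7×2752.65 − 150.4×139.9 = -1772.41
Denominator: √[(24180.52 − 22620.16)(21847.77 − 19572.01)] = √[1560.36 × 2275.76] = 1884.4110
r = -1772.41 / 1884.4110 ≈ -0.9406

-0.9406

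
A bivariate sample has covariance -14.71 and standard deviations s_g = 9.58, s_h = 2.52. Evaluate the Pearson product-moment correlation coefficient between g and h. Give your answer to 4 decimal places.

r = Cov(g,h) / (s_g · s_h) = -14.71 / (9.58 × 2.52)
  = -14.71 / 24.1416 ≈ -0.6093

-0.6093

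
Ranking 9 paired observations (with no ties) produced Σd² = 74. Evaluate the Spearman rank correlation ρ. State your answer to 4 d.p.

0.3833

ρ = 1 − 6Σd² / [n(n²−1)] = 1 − 6×74 / (9×80)
  = 1 − 444/720 = 1 − 0.61667 ≈ 0.3833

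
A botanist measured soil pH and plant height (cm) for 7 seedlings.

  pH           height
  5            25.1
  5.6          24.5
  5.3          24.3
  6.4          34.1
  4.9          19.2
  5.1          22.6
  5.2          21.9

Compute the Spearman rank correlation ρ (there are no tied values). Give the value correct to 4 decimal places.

Rank pH: 2, 6, 5, 7, 1, 3, 4
Rank height: 6, 5, 4, 7, 1, 3, 2
d = rank(pH) − rank(height): -4, 1, 1, 0, 0, 0, 2; Σd² = 22
ρ = 1 − 6Σd² / [n(n²−1)] = 1 − 6×22 / (7×48) = 1 − 132/336 ≈ 0.6071

0.6071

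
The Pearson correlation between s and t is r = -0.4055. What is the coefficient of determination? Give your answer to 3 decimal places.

r² = (-0.4055)² = 0.164

0.164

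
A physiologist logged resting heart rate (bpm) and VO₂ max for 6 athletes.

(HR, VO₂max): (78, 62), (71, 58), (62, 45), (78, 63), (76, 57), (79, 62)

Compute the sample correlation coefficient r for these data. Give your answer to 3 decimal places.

n = 6, Σx = 444, Σy = 347, Σx² = 33070, Σy² = 20295, Σxy = 25888
nΣxy − ΣxΣy = 155328 − 154068 = 1260
nΣx² − (Σx)² = 198420 − 197136 = 1284; nΣy² − (Σy)² = 121770 − 120409 = 1361
r = 1260 / √(1284 × 1361) = 1260 / 1321.9395 ≈ 0.953

0.953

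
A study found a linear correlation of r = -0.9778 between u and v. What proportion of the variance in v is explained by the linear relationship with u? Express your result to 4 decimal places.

r² = (-0.9778)² = 0.9561

0.9561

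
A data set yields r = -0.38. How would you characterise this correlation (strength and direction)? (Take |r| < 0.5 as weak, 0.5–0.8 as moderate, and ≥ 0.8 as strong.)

weak negative

r = -0.38 < 0 so the relationship is negative.
|r| = 0.38, which falls in the weak range.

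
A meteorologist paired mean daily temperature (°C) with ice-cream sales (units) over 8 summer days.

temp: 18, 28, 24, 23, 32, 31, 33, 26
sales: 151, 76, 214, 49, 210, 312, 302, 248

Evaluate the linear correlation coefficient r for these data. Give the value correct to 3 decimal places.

n = 8, Σx = 215, Σy = 1562, Σx² = 5963, Σy² = 370926, Σxy = 43915
nΣxy − ΣxΣy = 351320 − 335830 = 15490
nΣx² − (Σx)² = 47704 − 46225 = 1479; nΣy² − (Σy)² = 2967408 − 2439844 = 527564
r = 15490 / √(1479 × 527564) = 15490 / 27933.2625 ≈ 0.555

0.555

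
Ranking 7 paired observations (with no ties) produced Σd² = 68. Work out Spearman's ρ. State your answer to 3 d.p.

ρ = 1 − 6Σd² / [n(n²−1)] = 1 − 6×68 / (7×48)
  = 1 − 408/336 = 1 − 1.2143 ≈ -0.214

-0.214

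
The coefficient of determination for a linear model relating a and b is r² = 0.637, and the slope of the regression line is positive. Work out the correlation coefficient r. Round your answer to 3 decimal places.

|r| = √0.637 = 0.798
The association is positive, so r = 0.798.

0.798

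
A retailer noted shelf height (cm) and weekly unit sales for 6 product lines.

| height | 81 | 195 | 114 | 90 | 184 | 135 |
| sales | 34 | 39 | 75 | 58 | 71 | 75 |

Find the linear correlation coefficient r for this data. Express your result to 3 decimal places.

0.101

n = 6, Σx = 799, Σy = 352, Σx² = 117763, Σy² = 22332, Σxy = 47318
nΣxy − ΣxΣy = 283908 − 281248 = 2660
nΣx² − (Σx)² = 706578 − 638401 = 68177; nΣy² − (Σy)² = 133992 − 123904 = 10088
r = 2660 / √(68177 × 10088) = 2660 / 26225.3613 ≈ 0.101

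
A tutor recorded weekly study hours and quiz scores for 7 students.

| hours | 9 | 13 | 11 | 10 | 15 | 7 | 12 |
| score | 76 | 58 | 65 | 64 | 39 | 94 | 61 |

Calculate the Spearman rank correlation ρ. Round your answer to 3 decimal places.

Rank hours: 2, 6, 4, 3, 7, 1, 5
Rank score: 6, 2, 5, 4, 1, 7, 3
d = rank(hours) − rank(score): -4, 4, -1, -1, 6, -6, 2; Σd² = 110
ρ = 1 − 6Σd² / [n(n²−1)] = 1 − 6×110 / (7×48) = 1 − 660/336 ≈ -0.964

-0.964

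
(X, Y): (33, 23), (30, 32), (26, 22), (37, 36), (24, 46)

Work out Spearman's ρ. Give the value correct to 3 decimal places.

-0.100

Rank X: 4, 3, 2, 5, 1
Rank Y: 2, 3, 1, 4, 5
d = rank(X) − rank(Y): 2, 0, 1, 1, -4; Σd² = 22
ρ = 1 − 6Σd² / [n(n²−1)] = 1 − 6×22 / (5×24) = 1 − 132/120 ≈ -0.100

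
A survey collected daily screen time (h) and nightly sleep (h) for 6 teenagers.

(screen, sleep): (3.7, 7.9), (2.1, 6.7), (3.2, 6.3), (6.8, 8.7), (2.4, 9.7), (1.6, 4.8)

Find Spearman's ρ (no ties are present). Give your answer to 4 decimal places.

0.5429

Rank screen: 5, 2, 4, 6, 3, 1
Rank sleep: 4, 3, 2, 5, 6, 1
d = rank(screen) − rank(sleep): 1, -1, 2, 1, -3, 0; Σd² = 16
ρ = 1 − 6Σd² / [n(n²−1)] = 1 − 6×16 / (6×35) = 1 − 96/210 ≈ 0.5429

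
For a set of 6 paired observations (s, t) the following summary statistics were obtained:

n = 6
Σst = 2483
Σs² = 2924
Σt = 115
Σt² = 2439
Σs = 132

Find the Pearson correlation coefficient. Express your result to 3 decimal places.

-0.686

r = (nΣst − ΣsΣt) / √[(nΣs² − (Σs)²)(nΣt² − (Σt)²)]
Numerator: 6×2483 − 132×115 = -282
Denominator: √[(17544 − 17424)(14634 − 13225)] = √[120 × 1409] = 411.1934
r = -282 / 411.1934 ≈ -0.686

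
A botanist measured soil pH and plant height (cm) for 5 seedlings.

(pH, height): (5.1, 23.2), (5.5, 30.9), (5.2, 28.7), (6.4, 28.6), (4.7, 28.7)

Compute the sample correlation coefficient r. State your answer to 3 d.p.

n = 5, Σx = 26.9, Σy = 140.1, Σx² = 146.35, Σy² = 3958.39, Σxy = 755.44
nΣxy − ΣxΣy = 3777.2 − 3768.69 = 8.51
nΣx² − (Σx)² = 731.75 − 723.61 = 8.14; nΣy² − (Σy)² = 19791.95 − 19628.01 = 163.94
r = 8.51 / √(8.14 × 163.94) = 8.51 / 36.5304 ≈ 0.233

0.233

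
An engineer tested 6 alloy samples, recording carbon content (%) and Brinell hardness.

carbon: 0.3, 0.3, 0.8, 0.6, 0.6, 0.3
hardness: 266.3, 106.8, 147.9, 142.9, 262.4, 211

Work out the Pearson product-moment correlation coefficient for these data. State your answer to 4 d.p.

n = 6, Σx = 2.9, Σy = 1137.3, Σx² = 1.63, Σy² = 237991.51, Σxy = 536.73
nΣxy − ΣxΣy = 3220.38 − 3298.17 = -77.79
nΣx² − (Σx)² = 9.78 − 8.41 = 1.37; nΣy² − (Σy)² = 1427949.06 − 1293451.29 = 134497.77
r = -77.79 / √(1.37 × 134497.77) = -77.79 / 429.2574 ≈ -0.1812

-0.1812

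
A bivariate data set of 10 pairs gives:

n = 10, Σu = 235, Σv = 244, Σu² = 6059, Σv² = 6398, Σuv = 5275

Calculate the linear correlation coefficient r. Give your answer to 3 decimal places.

-0.940

r = (nΣuv − ΣuΣv) / √[(nΣu² − (Σu)²)(nΣv² − (Σv)²)]
Numerator: 10×5275 − 235×244 = -4590
Denominator: √[(60590 − 55225)(63980 − 59536)] = √[5365 × 4444] = 4882.8332
r = -4590 / 4882.8332 ≈ -0.940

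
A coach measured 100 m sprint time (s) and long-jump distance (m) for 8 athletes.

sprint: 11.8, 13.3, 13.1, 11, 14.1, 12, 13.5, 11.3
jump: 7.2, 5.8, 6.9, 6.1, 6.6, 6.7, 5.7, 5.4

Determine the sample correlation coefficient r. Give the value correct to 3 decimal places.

0.077

n = 8, Σx = 100.1, Σy = 50.4, Σx² = 1261.49, Σy² = 320.4, Σxy = 631.02
nΣxy − ΣxΣy = 5048.16 − 5045.04 = 3.12
nΣx² − (Σx)² = 10091.92 − 10020.01 = 71.91; nΣy² − (Σy)² = 2563.2 − 2540.16 = 23.04
r = 3.12 / √(71.91 × 23.04) = 3.12 / 40.7039 ≈ 0.077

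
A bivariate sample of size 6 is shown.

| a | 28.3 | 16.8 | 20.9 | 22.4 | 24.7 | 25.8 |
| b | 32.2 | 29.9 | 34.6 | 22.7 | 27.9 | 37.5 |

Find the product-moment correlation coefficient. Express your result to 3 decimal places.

n = 6, Σa = 138.9, Σb = 184.8, Σa² = 3297.43, Σb² = 5827.96, Σab = 4301.83
nΣab − ΣaΣb = 25810.98 − 25668.72 = 142.26
nΣa² − (Σa)² = 19784.58 − 19293.21 = 491.37; nΣb² − (Σb)² = 34967.76 − 34151.04 = 816.72
r = 142.26 / √(491.37 × 816.72) = 142.26 / 633.4917 ≈ 0.225

0.225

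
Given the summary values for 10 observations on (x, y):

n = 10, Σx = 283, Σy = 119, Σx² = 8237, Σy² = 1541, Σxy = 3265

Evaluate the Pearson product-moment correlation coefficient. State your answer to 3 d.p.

-0.608

r = (nΣxy − ΣxΣy) / √[(nΣx² − (Σx)²)(nΣy² − (Σy)²)]
Numerator: 10×3265 − 283×119 = -1027
Denominator: √[(82370 − 80089)(15410 − 14161)] = √[2281 × 1249] = 1687.8889
r = -1027 / 1687.8889 ≈ -0.608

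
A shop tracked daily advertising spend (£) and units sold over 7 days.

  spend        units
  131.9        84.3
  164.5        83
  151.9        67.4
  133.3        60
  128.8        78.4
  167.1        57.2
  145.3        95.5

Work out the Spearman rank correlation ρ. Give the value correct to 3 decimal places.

-0.357

Rank spend: 2, 6, 5, 3, 1, 7, 4
Rank units: 6, 5, 3, 2, 4, 1, 7
d = rank(spend) − rank(units): -4, 1, 2, 1, -3, 6, -3; Σd² = 76
ρ = 1 − 6Σd² / [n(n²−1)] = 1 − 6×76 / (7×48) = 1 − 456/336 ≈ -0.357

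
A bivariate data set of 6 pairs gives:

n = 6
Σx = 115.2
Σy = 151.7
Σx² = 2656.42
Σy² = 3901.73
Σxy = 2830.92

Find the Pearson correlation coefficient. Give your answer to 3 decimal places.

r = (nΣxy − ΣxΣy) / √[(nΣx² − (Σx)²)(nΣy² − (Σy)²)]
Numerator: 6×2830.92 − 115.2×151.7 = -490.32
Denominator: √[(15938.52 − 13271.04)(23410.38 − 23012.89)] = √[2667.48 × 397.49] = 1029.7071
r = -490.32 / 1029.7071 ≈ -0.476

-0.476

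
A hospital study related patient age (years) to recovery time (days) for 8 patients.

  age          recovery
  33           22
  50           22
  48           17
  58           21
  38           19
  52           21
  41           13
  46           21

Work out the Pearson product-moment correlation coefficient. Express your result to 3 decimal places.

0.204

n = 8, Σx = 366, Σy = 156, Σx² = 17202, Σy² = 3110, Σxy = 7173
nΣxy − ΣxΣy = 57384 − 57096 = 288
nΣx² − (Σx)² = 137616 − 133956 = 3660; nΣy² − (Σy)² = 24880 − 24336 = 544
r = 288 / √(3660 × 544) = 288 / 1411.0422 ≈ 0.204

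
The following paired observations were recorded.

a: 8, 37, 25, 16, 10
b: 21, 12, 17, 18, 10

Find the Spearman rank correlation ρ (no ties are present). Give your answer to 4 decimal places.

-0.4000

Rank a: 1, 5, 4, 3, 2
Rank b: 5, 2, 3, 4, 1
d = rank(a) − rank(b): -4, 3, 1, -1, 1; Σd² = 28
ρ = 1 − 6Σd² / [n(n²−1)] = 1 − 6×28 / (5×24) = 1 − 168/120 ≈ -0.4000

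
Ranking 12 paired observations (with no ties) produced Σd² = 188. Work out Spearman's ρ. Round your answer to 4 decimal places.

0.3427

ρ = 1 − 6Σd² / [n(n²−1)] = 1 − 6×188 / (12×143)
  = 1 − 1128/1716 = 1 − 0.65734 ≈ 0.3427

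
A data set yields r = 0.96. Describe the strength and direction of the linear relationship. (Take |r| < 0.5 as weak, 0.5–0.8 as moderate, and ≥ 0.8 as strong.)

r = 0.96 > 0 so the relationship is positive.
|r| = 0.96, which falls in the strong range.

strong positive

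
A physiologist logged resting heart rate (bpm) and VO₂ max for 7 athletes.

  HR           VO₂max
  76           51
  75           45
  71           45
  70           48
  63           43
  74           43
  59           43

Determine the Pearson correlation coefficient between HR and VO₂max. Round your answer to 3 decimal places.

n = 7, Σx = 488, Σy = 318, Σx² = 34268, Σy² = 14502, Σxy = 22234
nΣxy − ΣxΣy = 155638 − 155184 = 454
nΣx² − (Σx)² = 239876 − 238144 = 1732; nΣy² − (Σy)² = 101514 − 101124 = 390
r = 454 / √(1732 × 390) = 454 / 821.8759 ≈ 0.552

0.552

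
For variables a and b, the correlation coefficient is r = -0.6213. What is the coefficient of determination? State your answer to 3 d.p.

0.386

r² = (-0.6213)² = 0.386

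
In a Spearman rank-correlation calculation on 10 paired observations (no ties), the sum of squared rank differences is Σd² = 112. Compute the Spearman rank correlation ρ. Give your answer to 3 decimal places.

0.321

ρ = 1 − 6Σd² / [n(n²−1)] = 1 − 6×112 / (10×99)
  = 1 − 672/990 = 1 − 0.6788 ≈ 0.321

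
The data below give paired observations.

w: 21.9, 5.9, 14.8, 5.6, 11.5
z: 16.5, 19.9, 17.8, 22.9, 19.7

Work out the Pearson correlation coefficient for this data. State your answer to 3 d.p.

-0.893

n = 5, Σw = 59.7, Σz = 96.8, Σw² = 897.07, Σz² = 1897.6, Σwz = 1096.99
nΣwz − ΣwΣz = 5484.95 − 5778.96 = -294.01
nΣw² − (Σw)² = 4485.35 − 3564.09 = 921.26; nΣz² − (Σz)² = 9488 − 9370.24 = 117.76
r = -294.01 / √(921.26 × 117.76) = -294.01 / 329.3745 ≈ -0.893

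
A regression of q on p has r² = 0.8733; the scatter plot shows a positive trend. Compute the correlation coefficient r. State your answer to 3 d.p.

0.935

|r| = √0.8733 = 0.935
The association is positive, so r = 0.935.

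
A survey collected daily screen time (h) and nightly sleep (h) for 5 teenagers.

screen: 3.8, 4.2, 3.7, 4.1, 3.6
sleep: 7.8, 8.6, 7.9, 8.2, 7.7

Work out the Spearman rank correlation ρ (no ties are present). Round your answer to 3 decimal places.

Rank screen: 3, 5, 2, 4, 1
Rank sleep: 2, 5, 3, 4, 1
d = rank(screen) − rank(sleep): 1, 0, -1, 0, 0; Σd² = 2
ρ = 1 − 6Σd² / [n(n²−1)] = 1 − 6×2 / (5×24) = 1 − 12/120 ≈ 0.900

0.900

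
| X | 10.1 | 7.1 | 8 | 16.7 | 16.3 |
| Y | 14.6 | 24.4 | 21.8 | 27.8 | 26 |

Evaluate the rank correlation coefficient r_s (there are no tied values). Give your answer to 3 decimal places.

0.600

Rank X: 3, 1, 2, 5, 4
Rank Y: 1, 3, 2, 5, 4
d = rank(X) − rank(Y): 2, -2, 0, 0, 0; Σd² = 8
ρ = 1 − 6Σd² / [n(n²−1)] = 1 − 6×8 / (5×24) = 1 − 48/120 ≈ 0.600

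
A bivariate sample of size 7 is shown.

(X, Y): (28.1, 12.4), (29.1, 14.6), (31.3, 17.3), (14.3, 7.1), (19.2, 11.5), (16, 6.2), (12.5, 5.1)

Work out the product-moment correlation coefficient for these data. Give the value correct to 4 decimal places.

n = 7, ΣX = 150.5, ΣY = 74.2, ΣX² = 3601.49, ΣY² = 913.32, ΣXY = 1800.07
nΣXY − ΣXΣY = 12600.49 − 11167.1 = 1433.39
nΣX² − (ΣX)² = 25210.43 − 22650.25 = 2560.18; nΣY² − (ΣY)² = 6393.24 − 5505.64 = 887.6
r = 1433.39 / √(2560.18 × 887.6) = 1433.39 / 1507.4534 ≈ 0.9509

0.9509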